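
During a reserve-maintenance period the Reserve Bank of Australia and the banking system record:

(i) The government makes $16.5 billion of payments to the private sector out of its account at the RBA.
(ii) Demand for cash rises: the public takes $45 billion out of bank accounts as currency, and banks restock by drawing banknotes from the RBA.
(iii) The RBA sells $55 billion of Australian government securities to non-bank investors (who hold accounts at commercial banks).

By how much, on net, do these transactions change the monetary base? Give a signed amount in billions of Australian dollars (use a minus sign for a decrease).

RBA balance sheet:
  Assets:      Securities −$55B
  Liabilities: Bank reserves −$83.5B, Currency in circulation +$45B, Government deposits −$16.5B
Monetary base = currency + reserves: +$45B + (−$83.5B) = -$38.5 billion.

-$38.5 billion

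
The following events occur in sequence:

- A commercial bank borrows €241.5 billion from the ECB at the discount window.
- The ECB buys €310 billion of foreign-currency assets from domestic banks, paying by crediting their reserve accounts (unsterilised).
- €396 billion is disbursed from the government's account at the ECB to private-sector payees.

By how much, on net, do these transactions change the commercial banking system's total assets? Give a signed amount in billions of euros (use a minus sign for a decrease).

ECB balance sheet:
  Assets:      Loans to banks +€241.5B, Foreign assets +€310B
  Liabilities: Bank reserves +€947.5B, Government deposits −€396B
Commercial banking system:
  Assets:      Reserves at CB +€947.5B, Foreign assets −€310B
  Liabilities: Checkable deposits +€396B, Borrowings from CB +€241.5B
Change in total bank assets = +€637.5 billion.

+€637.5 billion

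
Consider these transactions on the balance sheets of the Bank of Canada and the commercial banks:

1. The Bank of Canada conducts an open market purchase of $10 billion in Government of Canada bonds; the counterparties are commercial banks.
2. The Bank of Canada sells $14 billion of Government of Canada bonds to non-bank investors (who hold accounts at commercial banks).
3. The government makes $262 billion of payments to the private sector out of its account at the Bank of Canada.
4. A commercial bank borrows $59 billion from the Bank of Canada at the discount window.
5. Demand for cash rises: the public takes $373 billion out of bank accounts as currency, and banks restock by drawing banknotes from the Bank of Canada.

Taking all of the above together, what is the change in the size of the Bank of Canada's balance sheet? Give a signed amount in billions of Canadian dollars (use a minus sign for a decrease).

Bank of Canada balance sheet:
  Assets:      Securities −$4B, Loans to banks +$59B
  Liabilities: Bank reserves −$56B, Currency in circulation +$373B, Government deposits −$262B
Commercial banking system:
  Assets:      Reserves at CB −$56B, Securities −$10B
  Liabilities: Checkable deposits −$125B, Borrowings from CB +$59B
Change in total Bank of Canada assets = +$55 billion.

+$55 billion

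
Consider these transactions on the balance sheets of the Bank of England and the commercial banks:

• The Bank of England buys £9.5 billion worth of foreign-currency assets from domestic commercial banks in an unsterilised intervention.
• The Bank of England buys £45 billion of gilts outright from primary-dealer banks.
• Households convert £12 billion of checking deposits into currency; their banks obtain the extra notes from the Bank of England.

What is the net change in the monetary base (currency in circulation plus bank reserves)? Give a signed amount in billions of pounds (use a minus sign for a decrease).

+£54.5 billion

FX purchase £9.5 billion: Bank of England balance sheet expands → +£9.5B.
OMO purchase (from banks) £45 billion: Bank of England balance sheet expands → +£45B.
Currency withdrawal £12 billion: just a shift between currency and reserves — both are base money → 0.
Net: 9.5 + 45 + 0 = +£54.5 billion.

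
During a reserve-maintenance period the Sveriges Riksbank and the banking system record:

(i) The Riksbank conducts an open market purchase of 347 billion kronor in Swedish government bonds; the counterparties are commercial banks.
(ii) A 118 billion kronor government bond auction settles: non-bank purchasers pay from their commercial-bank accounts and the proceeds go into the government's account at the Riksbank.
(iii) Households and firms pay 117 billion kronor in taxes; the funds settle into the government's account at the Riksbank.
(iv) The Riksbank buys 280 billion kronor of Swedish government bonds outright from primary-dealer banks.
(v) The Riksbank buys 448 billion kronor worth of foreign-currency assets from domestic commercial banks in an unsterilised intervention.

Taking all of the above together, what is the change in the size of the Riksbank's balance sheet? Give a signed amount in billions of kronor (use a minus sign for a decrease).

OMO purchase (from banks) 347 billion kronor: a Riksbank asset is acquired → +347B.
Government account inflow 118 billion kronor: only the composition of liabilities changes → 0.
Government account inflow 117 billion kronor: only the composition of liabilities changes → 0.
OMO purchase (from banks) 280 billion kronor: a Riksbank asset is acquired → +280B.
FX purchase 448 billion kronor: a Riksbank asset is acquired → +448B.
Net: 347 + 0 + 0 + 280 + 448 = +1075 billion.

+1075 billion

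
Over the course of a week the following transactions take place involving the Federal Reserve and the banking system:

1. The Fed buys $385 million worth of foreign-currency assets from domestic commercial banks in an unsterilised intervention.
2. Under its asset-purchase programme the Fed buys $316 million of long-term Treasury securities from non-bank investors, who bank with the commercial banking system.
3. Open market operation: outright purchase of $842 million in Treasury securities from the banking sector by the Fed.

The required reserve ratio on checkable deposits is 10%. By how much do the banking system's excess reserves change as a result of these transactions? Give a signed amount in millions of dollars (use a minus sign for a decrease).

+$1511.4 million

FX purchase $385 million: reserves +$385M, deposits 0.
Asset purchase (from non-banks) $316 million: reserves +$316M, deposits +$316M.
OMO purchase (from banks) $842 million: reserves +$842M, deposits 0.
Totals: Δreserves = +$1543M, Δdeposits = +$316M.
Δrequired reserves = 10% × +$316M = +$31.6M.
Δexcess reserves = Δreserves − Δrequired = +$1543M − (+$31.6M) = +$1511.4 million.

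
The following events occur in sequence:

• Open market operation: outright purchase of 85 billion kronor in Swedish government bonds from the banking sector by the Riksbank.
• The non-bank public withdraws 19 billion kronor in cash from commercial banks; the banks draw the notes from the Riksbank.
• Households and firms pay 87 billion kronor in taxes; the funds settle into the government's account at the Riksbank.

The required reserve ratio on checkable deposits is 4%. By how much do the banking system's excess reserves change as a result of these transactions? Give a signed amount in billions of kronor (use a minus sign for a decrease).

OMO purchase (from banks) 85 billion kronor: reserves +85B, deposits 0.
Currency withdrawal 19 billion kronor: reserves −19B, deposits −19B.
Government account inflow 87 billion kronor: reserves −87B, deposits −87B.
Totals: Δreserves = −21B, Δdeposits = −106B.
Δrequired reserves = 4% × −106B = −4.24B.
Δexcess reserves = Δreserves − Δrequired = −21B − (−4.24B) = -16.76 billion.

-16.76 billion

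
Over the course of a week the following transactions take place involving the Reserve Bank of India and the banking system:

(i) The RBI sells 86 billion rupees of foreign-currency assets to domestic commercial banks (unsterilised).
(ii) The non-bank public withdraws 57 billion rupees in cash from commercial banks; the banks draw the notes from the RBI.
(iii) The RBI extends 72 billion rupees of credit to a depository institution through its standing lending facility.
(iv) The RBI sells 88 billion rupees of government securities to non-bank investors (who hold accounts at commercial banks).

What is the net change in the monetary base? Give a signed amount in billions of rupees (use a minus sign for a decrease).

FX sale 86 billion rupees: RBI balance sheet contracts → −86B.
Currency withdrawal 57 billion rupees: just a shift between currency and reserves — both are base money → 0.
Discount-window loan 72 billion rupees: RBI balance sheet expands → +72B.
Asset sale (to non-banks) 88 billion rupees: RBI balance sheet contracts → −88B.
Net: −86 + 0 + 72 − 88 = -102 billion.

-102 billion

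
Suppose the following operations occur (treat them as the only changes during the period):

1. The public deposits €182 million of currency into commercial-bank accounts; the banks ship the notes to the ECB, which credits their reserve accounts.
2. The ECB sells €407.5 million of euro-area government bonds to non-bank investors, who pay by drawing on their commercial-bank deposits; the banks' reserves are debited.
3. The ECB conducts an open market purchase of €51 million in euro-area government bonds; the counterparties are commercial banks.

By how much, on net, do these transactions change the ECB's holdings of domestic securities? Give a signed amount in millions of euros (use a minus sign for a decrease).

ECB balance sheet:
  Assets:      Securities −€356.5M
  Liabilities: Bank reserves −€174.5M, Currency in circulation −€182M
Commercial banking system:
  Assets:      Reserves at CB −€174.5M, Securities −€51M
  Liabilities: Checkable deposits −€225.5M
So the change in the ECB's holdings of domestic securities is -€356.5 million.

-€356.5 million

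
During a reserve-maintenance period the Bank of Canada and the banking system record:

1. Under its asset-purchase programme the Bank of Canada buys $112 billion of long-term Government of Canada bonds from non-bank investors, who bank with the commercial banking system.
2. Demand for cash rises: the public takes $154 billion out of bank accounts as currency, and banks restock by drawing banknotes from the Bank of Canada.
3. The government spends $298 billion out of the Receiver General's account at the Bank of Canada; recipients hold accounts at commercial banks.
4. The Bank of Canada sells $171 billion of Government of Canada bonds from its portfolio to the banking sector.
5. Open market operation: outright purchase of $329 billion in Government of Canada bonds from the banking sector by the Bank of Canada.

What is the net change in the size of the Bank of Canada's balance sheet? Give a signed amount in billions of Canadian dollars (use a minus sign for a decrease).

+$270 billion

Asset purchase (from non-banks) $112 billion: a Bank of Canada asset is acquired → +$112B.
Currency withdrawal $154 billion: only the composition of liabilities changes → 0.
Government spending $298 billion: only the composition of liabilities changes → 0.
OMO sale (to banks) $171 billion: a Bank of Canada asset is shed → −$171B.
OMO purchase (from banks) $329 billion: a Bank of Canada asset is acquired → +$329B.
Net: 112 + 0 + 0 − 171 + 329 = +$270 billion.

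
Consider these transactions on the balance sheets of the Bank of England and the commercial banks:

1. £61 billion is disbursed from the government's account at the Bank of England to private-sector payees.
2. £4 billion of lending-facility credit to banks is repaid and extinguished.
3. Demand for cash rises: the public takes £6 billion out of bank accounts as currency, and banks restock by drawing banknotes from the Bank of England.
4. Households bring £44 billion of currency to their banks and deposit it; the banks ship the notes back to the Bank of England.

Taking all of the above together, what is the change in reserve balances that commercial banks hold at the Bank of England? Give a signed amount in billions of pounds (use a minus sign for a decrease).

+£95 billion

Government spending £61 billion: government payments flow into bank reserve accounts → +£61B.
Discount-window repayment £4 billion: repayment is debited from reserves → −£4B.
Currency withdrawal £6 billion: banks swap reserves for currency → −£6B.
Currency deposit £44 billion: returned notes are swapped for reserve credit → +£44B.
Net: 61 − 4 − 6 + 44 = +£95 billion.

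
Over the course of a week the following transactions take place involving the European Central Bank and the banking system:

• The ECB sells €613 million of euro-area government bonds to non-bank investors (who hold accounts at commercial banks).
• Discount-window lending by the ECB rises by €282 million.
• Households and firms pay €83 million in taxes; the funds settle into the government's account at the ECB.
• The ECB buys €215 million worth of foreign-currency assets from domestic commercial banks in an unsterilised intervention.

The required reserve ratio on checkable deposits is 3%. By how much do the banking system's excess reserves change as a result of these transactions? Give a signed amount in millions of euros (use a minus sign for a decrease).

Asset sale (to non-banks) €613 million: reserves −€613M, deposits −€613M.
Discount-window loan €282 million: reserves +€282M, deposits 0.
Government account inflow €83 million: reserves −€83M, deposits −€83M.
FX purchase €215 million: reserves +€215M, deposits 0.
Totals: Δreserves = −€199M, Δdeposits = −€696M.
Δrequired reserves = 3% × −€696M = −€20.88M.
Δexcess reserves = Δreserves − Δrequired = −€199M − (−€20.88M) = -€178.12 million.

-€178.12 million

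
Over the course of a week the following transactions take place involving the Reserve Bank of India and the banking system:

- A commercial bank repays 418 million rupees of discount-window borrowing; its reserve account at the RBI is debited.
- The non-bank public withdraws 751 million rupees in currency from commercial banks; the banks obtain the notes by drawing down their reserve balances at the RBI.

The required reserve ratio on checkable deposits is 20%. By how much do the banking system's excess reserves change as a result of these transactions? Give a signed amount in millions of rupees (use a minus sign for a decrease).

-1018.8 million

Discount-window repayment 418 million rupees: reserves −418M, deposits 0.
Currency withdrawal 751 million rupees: reserves −751M, deposits −751M.
Totals: Δreserves = −1169M, Δdeposits = −751M.
Δrequired reserves = 20% × −751M = −150.2M.
Δexcess reserves = Δreserves − Δrequired = −1169M − (−150.2M) = -1018.8 million.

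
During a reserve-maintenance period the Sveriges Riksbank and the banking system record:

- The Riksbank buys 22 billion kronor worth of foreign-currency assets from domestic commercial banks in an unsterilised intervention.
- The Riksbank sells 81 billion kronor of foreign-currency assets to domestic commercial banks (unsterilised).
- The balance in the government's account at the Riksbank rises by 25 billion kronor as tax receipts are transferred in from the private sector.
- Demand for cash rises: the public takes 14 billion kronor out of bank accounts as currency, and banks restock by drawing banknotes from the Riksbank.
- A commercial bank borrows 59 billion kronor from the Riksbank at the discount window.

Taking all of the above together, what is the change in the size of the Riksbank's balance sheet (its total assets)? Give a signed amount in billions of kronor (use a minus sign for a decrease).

0 (no change)

FX purchase 22 billion kronor: a Riksbank asset is acquired → +22B.
FX sale 81 billion kronor: a Riksbank asset is shed → −81B.
Government account inflow 25 billion kronor: only the composition of liabilities changes → 0.
Currency withdrawal 14 billion kronor: only the composition of liabilities changes → 0.
Discount-window loan 59 billion kronor: a Riksbank asset is acquired → +59B.
Net: 22 − 81 + 0 + 0 + 59 = 0 (no change).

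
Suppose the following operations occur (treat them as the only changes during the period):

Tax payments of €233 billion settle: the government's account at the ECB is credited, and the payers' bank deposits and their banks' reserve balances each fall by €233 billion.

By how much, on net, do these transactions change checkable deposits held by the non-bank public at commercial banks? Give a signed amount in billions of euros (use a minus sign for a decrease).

Government account inflow €233 billion: non-bank counterparties' bank balances fall → −€233B.

-€233 billion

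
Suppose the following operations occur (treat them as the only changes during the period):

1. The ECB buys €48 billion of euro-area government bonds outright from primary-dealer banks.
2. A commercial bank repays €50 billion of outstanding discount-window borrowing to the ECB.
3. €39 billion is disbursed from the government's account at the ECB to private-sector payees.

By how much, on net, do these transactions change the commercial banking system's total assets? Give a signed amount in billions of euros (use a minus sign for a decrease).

-€11 billion

OMO purchase (from banks) €48 billion: just an asset swap on bank balance sheets → 0.
Discount-window repayment €50 billion: bank balance sheets shrink → −€50B.
Government spending €39 billion: bank balance sheets expand → +€39B.
Net: 0 − 50 + 39 = -€11 billion.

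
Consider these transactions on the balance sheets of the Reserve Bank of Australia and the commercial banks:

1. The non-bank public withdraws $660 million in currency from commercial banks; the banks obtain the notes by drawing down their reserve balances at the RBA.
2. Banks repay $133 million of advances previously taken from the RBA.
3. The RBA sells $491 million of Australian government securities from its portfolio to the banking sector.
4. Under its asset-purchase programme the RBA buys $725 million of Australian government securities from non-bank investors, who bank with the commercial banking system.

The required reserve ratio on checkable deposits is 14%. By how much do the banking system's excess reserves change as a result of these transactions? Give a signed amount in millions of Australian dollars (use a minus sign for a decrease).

-$568.1 million

Currency withdrawal $660 million: reserves −$660M, deposits −$660M.
Discount-window repayment $133 million: reserves −$133M, deposits 0.
OMO sale (to banks) $491 million: reserves −$491M, deposits 0.
Asset purchase (from non-banks) $725 million: reserves +$725M, deposits +$725M.
Totals: Δreserves = −$559M, Δdeposits = +$65M.
Δrequired reserves = 14% × +$65M = +$9.1M.
Δexcess reserves = Δreserves − Δrequired = −$559M − (+$9.1M) = -$568.1 million.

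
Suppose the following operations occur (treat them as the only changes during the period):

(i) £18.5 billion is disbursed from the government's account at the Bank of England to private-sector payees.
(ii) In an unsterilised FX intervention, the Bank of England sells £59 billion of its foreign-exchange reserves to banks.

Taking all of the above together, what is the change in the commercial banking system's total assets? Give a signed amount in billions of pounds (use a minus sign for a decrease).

+£18.5 billion

Government spending £18.5 billion: bank balance sheets expand → +£18.5B.
FX sale £59 billion: just an asset swap on bank balance sheets → 0.
Net: 18.5 + 0 = +£18.5 billion.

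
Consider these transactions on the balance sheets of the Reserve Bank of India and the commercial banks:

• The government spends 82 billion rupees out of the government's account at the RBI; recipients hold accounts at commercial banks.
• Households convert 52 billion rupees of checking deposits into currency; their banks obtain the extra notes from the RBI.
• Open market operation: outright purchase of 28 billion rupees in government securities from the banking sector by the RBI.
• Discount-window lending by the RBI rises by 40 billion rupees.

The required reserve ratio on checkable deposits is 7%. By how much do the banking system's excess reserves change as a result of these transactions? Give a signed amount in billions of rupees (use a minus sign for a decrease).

+95.9 billion

Government spending 82 billion rupees: reserves +82B, deposits +82B.
Currency withdrawal 52 billion rupees: reserves −52B, deposits −52B.
OMO purchase (from banks) 28 billion rupees: reserves +28B, deposits 0.
Discount-window loan 40 billion rupees: reserves +40B, deposits 0.
Totals: Δreserves = +98B, Δdeposits = +30B.
Δrequired reserves = 7% × +30B = +2.1B.
Δexcess reserves = Δreserves − Δrequired = +98B − (+2.1B) = +95.9 billion.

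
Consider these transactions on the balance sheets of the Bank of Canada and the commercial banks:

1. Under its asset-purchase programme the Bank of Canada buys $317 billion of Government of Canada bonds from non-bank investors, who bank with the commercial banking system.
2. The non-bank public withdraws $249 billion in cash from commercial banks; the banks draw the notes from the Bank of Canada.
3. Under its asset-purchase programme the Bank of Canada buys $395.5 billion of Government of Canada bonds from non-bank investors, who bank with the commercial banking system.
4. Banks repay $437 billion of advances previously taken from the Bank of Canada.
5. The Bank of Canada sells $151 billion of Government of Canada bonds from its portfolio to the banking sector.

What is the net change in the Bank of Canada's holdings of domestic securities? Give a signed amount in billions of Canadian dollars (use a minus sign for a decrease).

+$561.5 billion

Asset purchase (from non-banks) $317 billion: securities added to the Bank of Canada's portfolio → +$317B.
Currency withdrawal $249 billion: the Bank of Canada's securities portfolio is untouched → 0.
Asset purchase (from non-banks) $395.5 billion: securities added to the Bank of Canada's portfolio → +$395.5B.
Discount-window repayment $437 billion: the Bank of Canada's securities portfolio is untouched → 0.
OMO sale (to banks) $151 billion: securities removed from the Bank of Canada's portfolio → −$151B.
Net: 317 + 0 + 395.5 + 0 − 151 = +$561.5 billion.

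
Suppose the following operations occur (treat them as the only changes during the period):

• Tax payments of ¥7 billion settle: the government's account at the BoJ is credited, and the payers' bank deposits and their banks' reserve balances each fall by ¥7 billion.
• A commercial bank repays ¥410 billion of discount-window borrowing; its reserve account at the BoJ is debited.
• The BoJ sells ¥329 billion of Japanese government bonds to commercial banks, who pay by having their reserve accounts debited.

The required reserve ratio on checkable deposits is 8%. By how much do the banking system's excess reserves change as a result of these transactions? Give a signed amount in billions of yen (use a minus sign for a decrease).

-¥745.44 billion

Government account inflow ¥7 billion: reserves −¥7B, deposits −¥7B.
Discount-window repayment ¥410 billion: reserves −¥410B, deposits 0.
OMO sale (to banks) ¥329 billion: reserves −¥329B, deposits 0.
Totals: Δreserves = −¥746B, Δdeposits = −¥7B.
Δrequired reserves = 8% × −¥7B = −¥0.56B.
Δexcess reserves = Δreserves − Δrequired = −¥746B − (−¥0.56B) = -¥745.44 billion.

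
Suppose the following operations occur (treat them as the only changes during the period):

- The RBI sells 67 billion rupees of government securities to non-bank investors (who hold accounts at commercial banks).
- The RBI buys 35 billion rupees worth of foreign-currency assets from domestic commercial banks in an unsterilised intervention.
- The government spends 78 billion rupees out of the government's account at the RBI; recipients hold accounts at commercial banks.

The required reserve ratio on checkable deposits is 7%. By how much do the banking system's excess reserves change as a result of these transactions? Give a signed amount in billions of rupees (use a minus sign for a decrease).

+45.23 billion

Asset sale (to non-banks) 67 billion rupees: reserves −67B, deposits −67B.
FX purchase 35 billion rupees: reserves +35B, deposits 0.
Government spending 78 billion rupees: reserves +78B, deposits +78B.
Totals: Δreserves = +46B, Δdeposits = +11B.
Δrequired reserves = 7% × +11B = +0.77B.
Δexcess reserves = Δreserves − Δrequired = +46B − (+0.77B) = +45.23 billion.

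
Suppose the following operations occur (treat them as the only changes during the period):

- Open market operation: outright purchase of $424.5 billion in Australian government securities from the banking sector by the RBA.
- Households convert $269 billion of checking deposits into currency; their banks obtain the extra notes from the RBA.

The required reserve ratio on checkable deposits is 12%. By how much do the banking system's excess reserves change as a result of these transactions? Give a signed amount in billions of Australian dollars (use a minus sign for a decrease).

+$187.78 billion

OMO purchase (from banks) $424.5 billion: reserves +$424.5B, deposits 0.
Currency withdrawal $269 billion: reserves −$269B, deposits −$269B.
Totals: Δreserves = +$155.5B, Δdeposits = −$269B.
Δrequired reserves = 12% × −$269B = −$32.28B.
Δexcess reserves = Δreserves − Δrequired = +$155.5B − (−$32.28B) = +$187.78 billion.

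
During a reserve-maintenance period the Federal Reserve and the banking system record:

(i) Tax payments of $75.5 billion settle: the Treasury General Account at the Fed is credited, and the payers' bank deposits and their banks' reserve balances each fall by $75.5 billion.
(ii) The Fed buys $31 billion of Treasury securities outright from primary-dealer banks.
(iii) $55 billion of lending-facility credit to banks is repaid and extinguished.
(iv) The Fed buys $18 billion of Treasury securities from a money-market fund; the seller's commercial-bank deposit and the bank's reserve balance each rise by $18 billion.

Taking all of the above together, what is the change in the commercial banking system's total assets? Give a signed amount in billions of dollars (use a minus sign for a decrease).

-$112.5 billion

Government account inflow $75.5 billion: bank balance sheets shrink → −$75.5B.
OMO purchase (from banks) $31 billion: just an asset swap on bank balance sheets → 0.
Discount-window repayment $55 billion: bank balance sheets shrink → −$55B.
Asset purchase (from non-banks) $18 billion: bank balance sheets expand → +$18B.
Net: −75.5 + 0 − 55 + 18 = -$112.5 billion.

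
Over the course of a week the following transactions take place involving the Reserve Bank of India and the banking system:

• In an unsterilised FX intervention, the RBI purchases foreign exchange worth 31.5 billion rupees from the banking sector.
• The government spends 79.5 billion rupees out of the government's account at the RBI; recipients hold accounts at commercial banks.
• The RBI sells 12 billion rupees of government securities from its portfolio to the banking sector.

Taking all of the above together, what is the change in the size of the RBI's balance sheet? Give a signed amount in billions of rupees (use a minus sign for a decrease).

FX purchase 31.5 billion rupees: an RBI asset is acquired → +31.5B.
Government spending 79.5 billion rupees: only the composition of liabilities changes → 0.
OMO sale (to banks) 12 billion rupees: an RBI asset is shed → −12B.
Net: 31.5 + 0 − 12 = +19.5 billion.

+19.5 billion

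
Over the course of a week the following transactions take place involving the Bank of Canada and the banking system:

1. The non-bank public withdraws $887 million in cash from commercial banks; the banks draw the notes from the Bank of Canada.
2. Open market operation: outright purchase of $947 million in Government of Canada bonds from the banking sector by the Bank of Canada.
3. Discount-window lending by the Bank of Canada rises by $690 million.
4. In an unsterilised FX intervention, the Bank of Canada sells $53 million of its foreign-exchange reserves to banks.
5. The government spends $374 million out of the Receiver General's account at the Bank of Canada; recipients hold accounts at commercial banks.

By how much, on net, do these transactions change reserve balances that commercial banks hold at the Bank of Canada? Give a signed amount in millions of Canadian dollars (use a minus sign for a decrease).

+$1071 million

Currency withdrawal $887 million: banks swap reserves for currency → −$887M.
OMO purchase (from banks) $947 million: the Bank of Canada pays by crediting reserve accounts → +$947M.
Discount-window loan $690 million: the loan is credited to the bank's reserve account → +$690M.
FX sale $53 million: the buying banks pay out of their reserve balances → −$53M.
Government spending $374 million: government payments flow into bank reserve accounts → +$374M.
Net: −887 + 947 + 690 − 53 + 374 = +$1071 million.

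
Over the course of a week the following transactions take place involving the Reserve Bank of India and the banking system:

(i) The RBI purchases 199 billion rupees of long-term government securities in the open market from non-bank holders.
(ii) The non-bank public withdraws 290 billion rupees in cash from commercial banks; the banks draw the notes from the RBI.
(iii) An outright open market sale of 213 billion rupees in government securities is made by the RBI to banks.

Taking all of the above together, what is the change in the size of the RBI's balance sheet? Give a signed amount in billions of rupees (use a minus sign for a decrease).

-14 billion

Asset purchase (from non-banks) 199 billion rupees: an RBI asset is acquired → +199B.
Currency withdrawal 290 billion rupees: only the composition of liabilities changes → 0.
OMO sale (to banks) 213 billion rupees: an RBI asset is shed → −213B.
Net: 199 + 0 − 213 = -14 billion.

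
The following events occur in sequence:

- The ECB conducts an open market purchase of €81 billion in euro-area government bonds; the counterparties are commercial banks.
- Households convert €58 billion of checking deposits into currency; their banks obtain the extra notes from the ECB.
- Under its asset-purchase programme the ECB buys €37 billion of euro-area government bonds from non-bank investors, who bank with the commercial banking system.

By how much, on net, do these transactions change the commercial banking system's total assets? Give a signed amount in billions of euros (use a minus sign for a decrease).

-€21 billion

OMO purchase (from banks) €81 billion: just an asset swap on bank balance sheets → 0.
Currency withdrawal €58 billion: bank balance sheets shrink → −€58B.
Asset purchase (from non-banks) €37 billion: bank balance sheets expand → +€37B.
Net: 0 − 58 + 37 = -€21 billion.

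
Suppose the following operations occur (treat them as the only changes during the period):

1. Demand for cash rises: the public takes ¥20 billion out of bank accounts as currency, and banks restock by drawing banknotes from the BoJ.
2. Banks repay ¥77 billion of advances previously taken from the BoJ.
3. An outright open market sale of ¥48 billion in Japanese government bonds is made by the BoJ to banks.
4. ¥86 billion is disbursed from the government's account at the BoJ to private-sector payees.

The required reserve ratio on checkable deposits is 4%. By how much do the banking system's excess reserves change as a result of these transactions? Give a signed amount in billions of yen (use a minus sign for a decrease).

Currency withdrawal ¥20 billion: reserves −¥20B, deposits −¥20B.
Discount-window repayment ¥77 billion: reserves −¥77B, deposits 0.
OMO sale (to banks) ¥48 billion: reserves −¥48B, deposits 0.
Government spending ¥86 billion: reserves +¥86B, deposits +¥86B.
Totals: Δreserves = −¥59B, Δdeposits = +¥66B.
Δrequired reserves = 4% × +¥66B = +¥2.64B.
Δexcess reserves = Δreserves − Δrequired = −¥59B − (+¥2.64B) = -¥61.64 billion.

-¥61.64 billion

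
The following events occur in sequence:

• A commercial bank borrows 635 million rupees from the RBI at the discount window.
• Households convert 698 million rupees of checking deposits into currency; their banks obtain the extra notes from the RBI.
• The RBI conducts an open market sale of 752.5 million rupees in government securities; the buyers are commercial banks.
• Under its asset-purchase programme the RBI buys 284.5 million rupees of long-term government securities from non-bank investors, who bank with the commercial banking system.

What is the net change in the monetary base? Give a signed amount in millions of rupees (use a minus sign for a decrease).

+167 million

Discount-window loan 635 million rupees: RBI balance sheet expands → +635M.
Currency withdrawal 698 million rupees: just a shift between currency and reserves — both are base money → 0.
OMO sale (to banks) 752.5 million rupees: RBI balance sheet contracts → −752.5M.
Asset purchase (from non-banks) 284.5 million rupees: RBI balance sheet expands → +284.5M.
Net: 635 + 0 − 752.5 + 284.5 = +167 million.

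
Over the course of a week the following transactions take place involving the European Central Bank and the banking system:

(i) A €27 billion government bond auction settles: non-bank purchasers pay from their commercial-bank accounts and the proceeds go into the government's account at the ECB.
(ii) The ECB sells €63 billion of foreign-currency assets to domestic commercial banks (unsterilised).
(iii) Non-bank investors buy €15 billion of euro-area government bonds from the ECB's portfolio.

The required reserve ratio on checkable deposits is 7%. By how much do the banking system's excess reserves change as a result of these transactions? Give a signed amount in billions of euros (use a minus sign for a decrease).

Government account inflow €27 billion: reserves −€27B, deposits −€27B.
FX sale €63 billion: reserves −€63B, deposits 0.
Asset sale (to non-banks) €15 billion: reserves −€15B, deposits −€15B.
Totals: Δreserves = −€105B, Δdeposits = −€42B.
Δrequired reserves = 7% × −€42B = −€2.94B.
Δexcess reserves = Δreserves − Δrequired = −€105B − (−€2.94B) = -€102.06 billion.

-€102.06 billion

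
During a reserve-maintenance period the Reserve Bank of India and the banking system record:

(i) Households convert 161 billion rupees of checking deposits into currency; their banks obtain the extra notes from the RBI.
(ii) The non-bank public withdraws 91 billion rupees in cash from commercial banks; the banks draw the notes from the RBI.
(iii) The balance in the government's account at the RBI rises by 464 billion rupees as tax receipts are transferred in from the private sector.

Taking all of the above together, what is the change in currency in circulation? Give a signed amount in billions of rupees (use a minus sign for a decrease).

RBI balance sheet:
  Assets:      no change
  Liabilities: Bank reserves −716B, Currency in circulation +252B, Government deposits +464B
Commercial banking system:
  Assets:      Reserves at CB −716B
  Liabilities: Checkable deposits −716B
So the change in currency in circulation is +252 billion.

+252 billion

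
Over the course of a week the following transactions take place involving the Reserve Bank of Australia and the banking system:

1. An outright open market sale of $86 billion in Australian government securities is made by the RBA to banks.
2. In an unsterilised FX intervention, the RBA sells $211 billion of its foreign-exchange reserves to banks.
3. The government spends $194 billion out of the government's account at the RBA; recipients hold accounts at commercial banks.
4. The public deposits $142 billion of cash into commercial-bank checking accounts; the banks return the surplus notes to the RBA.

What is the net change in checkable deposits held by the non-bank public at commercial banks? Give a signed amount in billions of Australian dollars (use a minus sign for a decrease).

+$336 billion

RBA balance sheet:
  Assets:      Securities −$86B, Foreign assets −$211B
  Liabilities: Bank reserves +$39B, Currency in circulation −$142B, Government deposits −$194B
Commercial banking system:
  Assets:      Reserves at CB +$39B, Securities +$86B, Foreign assets +$211B
  Liabilities: Checkable deposits +$336B
So the change in checkable deposits held by the non-bank public at commercial banks is +$336 billion.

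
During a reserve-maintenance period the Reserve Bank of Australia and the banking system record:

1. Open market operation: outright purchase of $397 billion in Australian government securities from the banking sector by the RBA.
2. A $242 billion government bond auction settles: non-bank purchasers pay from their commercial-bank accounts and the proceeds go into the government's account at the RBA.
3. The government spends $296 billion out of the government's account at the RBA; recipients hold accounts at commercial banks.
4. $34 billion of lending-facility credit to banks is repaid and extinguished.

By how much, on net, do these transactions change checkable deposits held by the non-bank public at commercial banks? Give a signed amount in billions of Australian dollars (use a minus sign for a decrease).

+$54 billion

OMO purchase (from banks) $397 billion: the counterparty is a bank, so public deposits are unchanged → 0.
Government account inflow $242 billion: non-bank counterparties' bank balances fall → −$242B.
Government spending $296 billion: non-bank counterparties' bank balances rise → +$296B.
Discount-window repayment $34 billion: the counterparty is a bank, so public deposits are unchanged → 0.
Net: 0 − 242 + 296 + 0 = +$54 billion.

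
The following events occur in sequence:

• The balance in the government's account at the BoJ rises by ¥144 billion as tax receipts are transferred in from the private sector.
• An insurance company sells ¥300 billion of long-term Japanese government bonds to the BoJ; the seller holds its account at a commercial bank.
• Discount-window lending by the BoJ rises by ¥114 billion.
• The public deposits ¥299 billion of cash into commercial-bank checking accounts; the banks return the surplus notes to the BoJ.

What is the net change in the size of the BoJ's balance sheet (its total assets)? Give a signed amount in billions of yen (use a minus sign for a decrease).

+¥414 billion

BoJ balance sheet:
  Assets:      Securities +¥300B, Loans to banks +¥114B
  Liabilities: Bank reserves +¥569B, Currency in circulation −¥299B, Government deposits +¥144B
Commercial banking system:
  Assets:      Reserves at CB +¥569B
  Liabilities: Checkable deposits +¥455B, Borrowings from CB +¥114B
Change in total BoJ assets = +¥414 billion.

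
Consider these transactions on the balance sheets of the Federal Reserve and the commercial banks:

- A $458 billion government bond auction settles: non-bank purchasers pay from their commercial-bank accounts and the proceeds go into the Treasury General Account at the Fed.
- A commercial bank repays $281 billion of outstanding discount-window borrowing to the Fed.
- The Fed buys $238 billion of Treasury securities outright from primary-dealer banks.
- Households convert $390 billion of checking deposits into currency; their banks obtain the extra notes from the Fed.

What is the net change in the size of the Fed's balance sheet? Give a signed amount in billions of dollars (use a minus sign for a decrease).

-$43 billion

Government account inflow $458 billion: only the composition of liabilities changes → 0.
Discount-window repayment $281 billion: a Fed asset is shed → −$281B.
OMO purchase (from banks) $238 billion: a Fed asset is acquired → +$238B.
Currency withdrawal $390 billion: only the composition of liabilities changes → 0.
Net: 0 − 281 + 238 + 0 = -$43 billion.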